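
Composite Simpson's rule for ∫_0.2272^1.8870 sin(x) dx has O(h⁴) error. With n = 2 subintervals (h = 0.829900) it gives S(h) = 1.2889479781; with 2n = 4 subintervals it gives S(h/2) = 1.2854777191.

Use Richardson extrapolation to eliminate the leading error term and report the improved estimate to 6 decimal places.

1.285246

r = 4, so 2^r = 16.
16×1.2854777191 − 1.2889479781 = 19.2786955275
Extrapolated: 19.2786955275 / 15 = 1.2852463685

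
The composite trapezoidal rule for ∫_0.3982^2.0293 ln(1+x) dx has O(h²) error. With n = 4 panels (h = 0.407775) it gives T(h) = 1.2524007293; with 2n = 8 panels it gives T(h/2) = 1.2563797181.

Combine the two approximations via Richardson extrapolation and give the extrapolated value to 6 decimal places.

Leading term ∝ h^2; use weight 4 = 2^2.
Top: 4(1.2563797181) − (1.2524007293) = 3.7731181431
Denominator 4 − 1 = 3.
Extrapolated: 3.7731181431 / 3 = 1.2577060477

1.257706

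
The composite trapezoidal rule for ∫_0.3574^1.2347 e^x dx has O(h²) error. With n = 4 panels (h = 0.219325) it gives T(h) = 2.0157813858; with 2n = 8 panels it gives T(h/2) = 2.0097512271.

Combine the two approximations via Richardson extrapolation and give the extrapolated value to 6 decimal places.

2.007741

Leading term ∝ h^2; use weight 4 = 2^2.
4*2.0097512271 = 8.0390049084; subtract 2.0157813858 → 6.0232235226
Divide by 2^2 − 1 = 3.
(4*2.0097512271 − 2.0157813858)/(4 − 1) = 2.0077411742
Gap between inputs: 6.030e-03; correction applied: −0.0020100529.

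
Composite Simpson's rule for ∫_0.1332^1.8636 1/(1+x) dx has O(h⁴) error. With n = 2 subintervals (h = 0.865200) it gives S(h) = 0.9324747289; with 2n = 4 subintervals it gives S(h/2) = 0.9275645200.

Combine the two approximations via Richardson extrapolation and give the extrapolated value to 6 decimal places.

0.927237

With r = 4 the leading error scales as h^4, so the weight is 2^4 = 16.
Numerator 16*A(h/2) − A(h) = 16*0.9275645200 − 0.9324747289 = 13.9085575911
Divide by 2^4 − 1 = 15.
13.9085575911 ÷ 15 = 0.9272371727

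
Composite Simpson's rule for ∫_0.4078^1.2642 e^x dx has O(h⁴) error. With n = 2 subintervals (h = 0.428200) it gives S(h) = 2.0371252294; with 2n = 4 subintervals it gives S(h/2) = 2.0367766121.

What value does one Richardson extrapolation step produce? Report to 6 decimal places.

2.036753

With r = 4 the leading error scales as h^4, so the weight is 2^4 = 16.
Top: 16(2.0367766121) − (2.0371252294) = 30.5513005642
R = 30.5513005642/15 = 2.0367533709
Gap between inputs: 3.486e-04; correction applied: −0.0000232412.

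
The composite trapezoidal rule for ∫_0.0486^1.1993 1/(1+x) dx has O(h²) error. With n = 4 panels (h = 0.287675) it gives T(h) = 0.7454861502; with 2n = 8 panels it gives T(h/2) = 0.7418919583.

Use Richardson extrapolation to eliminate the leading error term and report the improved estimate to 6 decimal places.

0.740694

Method order is 2; weight 2^2 = 4.
4*0.7418919583 − 0.7454861502 = 2.2220816830
Divide by 2^2 − 1 = 3.
2.2220816830 ÷ 3 = 0.7406938943
Shift from A(h/2): −0.0011980640.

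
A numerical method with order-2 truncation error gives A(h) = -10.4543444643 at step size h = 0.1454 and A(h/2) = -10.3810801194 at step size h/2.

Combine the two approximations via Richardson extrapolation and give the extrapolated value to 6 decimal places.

-10.356659

r = 2: numerator weight 4, denominator 3.
4·(-10.3810801194) = -41.5243204776; (-41.5243204776) − (-10.4543444643) = -31.0699760133
(-31.0699760133) ÷ 3 = -10.3566586711
Shift from A(h/2): +0.0244214483.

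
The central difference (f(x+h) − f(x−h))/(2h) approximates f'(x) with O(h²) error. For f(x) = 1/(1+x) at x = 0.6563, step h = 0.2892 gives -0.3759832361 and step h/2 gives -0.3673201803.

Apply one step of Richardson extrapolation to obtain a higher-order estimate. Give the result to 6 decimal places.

-0.364432

Order 2 gives 2^r = 4 and 2^r − 1 = 3.
Top: 4(-0.3673201803) − (-0.3759832361) = -1.0932974851
Denominator 4 − 1 = 3.
Result: -0.3644324950
Correction |R − A(h/2)| = 2.888e-03; gap |A(h/2) − A(h)| = 8.663e-03.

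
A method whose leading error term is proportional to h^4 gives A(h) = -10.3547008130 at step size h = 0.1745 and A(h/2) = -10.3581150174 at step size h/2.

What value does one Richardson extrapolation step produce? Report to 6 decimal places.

Leading term ∝ h^4; use weight 16 = 2^4.
16×(-10.3581150174) = -165.7298402784; subtract (-10.3547008130) → -155.3751394654
Denominator 16 − 1 = 15.
Result: -10.3583426310
Correction |R − A(h/2)| = 2.276e-04; gap |A(h/2) − A(h)| = 3.414e-03.

-10.358343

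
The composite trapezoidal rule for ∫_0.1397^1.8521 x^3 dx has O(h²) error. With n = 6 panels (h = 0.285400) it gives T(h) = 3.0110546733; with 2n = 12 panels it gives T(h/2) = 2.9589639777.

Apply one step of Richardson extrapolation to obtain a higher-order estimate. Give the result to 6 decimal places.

Leading term ∝ h^2; use weight 4 = 2^2.
Top: 4(2.9589639777) − (3.0110546733) = 8.8248012375
(4·2.9589639777 − 3.0110546733)/(4 − 1) = 2.9416004125

2.941600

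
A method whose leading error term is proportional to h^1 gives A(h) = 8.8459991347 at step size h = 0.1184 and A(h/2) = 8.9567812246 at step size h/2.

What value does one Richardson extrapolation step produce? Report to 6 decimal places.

With r = 1 the leading error scales as h^1, so the weight is 2^1 = 2.
2×8.9567812246 = 17.9135624492; 17.9135624492 − 8.8459991347 = 9.0675633145
R = 9.0675633145/1 = 9.0675633145
Shift from A(h/2): +0.1107820899.

9.067563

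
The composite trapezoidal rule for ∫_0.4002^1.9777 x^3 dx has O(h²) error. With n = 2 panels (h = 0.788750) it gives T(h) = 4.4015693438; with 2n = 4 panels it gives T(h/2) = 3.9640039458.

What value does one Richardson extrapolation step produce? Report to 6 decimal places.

The method has order 2: 2^2 = 4.
2^2 × A(h/2) = 15.8560157832; minus A(h) gives 11.4544464394.
Denominator 4 − 1 = 3.
R = 11.4544464394/3 = 3.8181488131

3.818149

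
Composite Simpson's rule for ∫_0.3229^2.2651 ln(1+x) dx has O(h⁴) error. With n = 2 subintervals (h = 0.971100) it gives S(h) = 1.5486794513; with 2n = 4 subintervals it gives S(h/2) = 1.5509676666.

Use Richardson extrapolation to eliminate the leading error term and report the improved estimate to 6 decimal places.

Method order is 4; weight 2^4 = 16.
16*1.5509676666 − 1.5486794513 = 23.2668032143
23.2668032143 ÷ 15 = 1.5511202143

1.551120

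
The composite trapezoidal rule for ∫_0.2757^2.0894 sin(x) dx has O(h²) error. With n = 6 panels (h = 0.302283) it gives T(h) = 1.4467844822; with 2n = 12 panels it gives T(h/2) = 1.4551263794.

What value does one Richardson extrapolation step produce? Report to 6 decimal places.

The method has order 2: 2^2 = 4.
4×1.4551263794 = 5.8205055176; subtract 1.4467844822 → 4.3737210354
4.3737210354 ÷ 3 = 1.4579070118

1.457907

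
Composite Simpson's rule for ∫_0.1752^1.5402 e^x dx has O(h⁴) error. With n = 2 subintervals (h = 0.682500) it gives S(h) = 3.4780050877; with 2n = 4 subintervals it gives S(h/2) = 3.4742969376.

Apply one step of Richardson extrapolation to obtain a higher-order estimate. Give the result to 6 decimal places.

3.474050

Order 4 gives 2^r = 16 and 2^r − 1 = 15.
Weighted: 55.5887510016 − 3.4780050877 = 52.1107459139
(16*3.4742969376 − 3.4780050877)/(16 − 1) = 3.4740497276
Gap between inputs: 3.708e-03; correction applied: −0.0002472100.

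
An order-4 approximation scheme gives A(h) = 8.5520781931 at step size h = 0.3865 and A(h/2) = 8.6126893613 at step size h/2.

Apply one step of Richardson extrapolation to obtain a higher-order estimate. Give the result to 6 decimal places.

r = 4: numerator weight 16, denominator 15.
Numerator 16 × A(h/2) − A(h) = 16 × 8.6126893613 − 8.5520781931 = 129.2509515877
Divide by 2^4 − 1 = 15.
Result: 8.6167301058

8.616730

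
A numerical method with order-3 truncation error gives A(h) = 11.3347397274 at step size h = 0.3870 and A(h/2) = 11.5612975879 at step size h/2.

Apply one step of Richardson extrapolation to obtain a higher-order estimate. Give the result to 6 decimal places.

r = 3, so 2^r = 8.
Difference of the inputs: 11.5612975879 − 11.3347397274 = 0.2265578605
Divide by 2^3 − 1 = 7: 0.2265578605/7 = 0.0323654086
R = A(h/2) + (A(h/2) − A(h))/7 = 11.5612975879 + 0.0323654086 = 11.5936629965
Shift from A(h/2): +0.0323654086.

11.593663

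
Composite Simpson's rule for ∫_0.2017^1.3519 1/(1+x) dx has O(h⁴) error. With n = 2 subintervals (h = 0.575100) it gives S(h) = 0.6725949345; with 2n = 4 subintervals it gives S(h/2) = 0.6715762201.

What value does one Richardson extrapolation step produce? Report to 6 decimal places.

Order 4 gives 2^r = 16 and 2^r − 1 = 15.
2^4*A(h/2) = 10.7452195216; minus A(h) gives 10.0726245871.
Extrapolated: 10.0726245871 / 15 = 0.6715083058
Shift from A(h/2): −0.0000679143.

0.671508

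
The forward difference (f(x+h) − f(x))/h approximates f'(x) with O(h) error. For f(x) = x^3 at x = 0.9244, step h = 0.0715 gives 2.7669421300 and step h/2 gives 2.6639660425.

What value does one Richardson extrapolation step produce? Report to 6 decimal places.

2.560990

The method has order 1: 2^1 = 2.
Top: 2(2.6639660425) − (2.7669421300) = 2.5609899550
Extrapolated: 2.5609899550 / 1 = 2.5609899550
Correction |R − A(h/2)| = 1.030e-01; gap |A(h/2) − A(h)| = 1.030e-01.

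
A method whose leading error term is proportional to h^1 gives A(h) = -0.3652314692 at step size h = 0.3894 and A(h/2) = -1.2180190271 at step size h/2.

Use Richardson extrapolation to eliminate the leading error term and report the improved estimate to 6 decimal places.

The method has order 1: 2^1 = 2.
2×(-1.2180190271) = -2.4360380542; subtract (-0.3652314692) → -2.0708065850
Extrapolated: (-2.0708065850) / 1 = -2.0708065850

-2.070807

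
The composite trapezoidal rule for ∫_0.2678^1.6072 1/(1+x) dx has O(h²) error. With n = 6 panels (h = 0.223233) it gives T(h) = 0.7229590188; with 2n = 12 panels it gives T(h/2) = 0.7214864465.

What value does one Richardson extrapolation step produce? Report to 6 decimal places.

Method order is 2; weight 2^2 = 4.
4 × 0.7214864465 = 2.8859457860; 2.8859457860 − 0.7229590188 = 2.1629867672
Extrapolated: 2.1629867672 / 3 = 0.7209955891
Correction |R − A(h/2)| = 4.909e-04; gap |A(h/2) − A(h)| = 1.473e-03.

0.720996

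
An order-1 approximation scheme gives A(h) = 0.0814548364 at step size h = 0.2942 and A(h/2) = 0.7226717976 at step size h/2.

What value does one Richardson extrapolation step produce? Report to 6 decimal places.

r = 1, so 2^r = 2.
Numerator 2×A(h/2) − A(h) = 2×0.7226717976 − 0.0814548364 = 1.3638887588
Denominator 2 − 1 = 1.
(2×0.7226717976 − 0.0814548364)/(2 − 1) = 1.3638887588
Shift from A(h/2): +0.6412169612.

1.363889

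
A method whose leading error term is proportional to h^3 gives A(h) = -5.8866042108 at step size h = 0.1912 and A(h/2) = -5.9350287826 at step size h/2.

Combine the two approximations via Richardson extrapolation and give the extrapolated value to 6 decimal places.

-5.941947

The method has order 3: 2^3 = 8.
8*(-5.9350287826) = -47.4802302608; subtract (-5.8866042108) → -41.5936260500
Extrapolated: (-41.5936260500) / 7 = -5.9419465786
Shift from A(h/2): −0.0069177960.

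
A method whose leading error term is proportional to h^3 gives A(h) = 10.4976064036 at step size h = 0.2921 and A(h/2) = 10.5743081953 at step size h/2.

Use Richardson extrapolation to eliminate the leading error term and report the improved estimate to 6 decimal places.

10.585266

Order 3 gives 2^r = 8 and 2^r − 1 = 7.
2^3·A(h/2) = 84.5944655624; minus A(h) gives 74.0968591588.
(8·10.5743081953 − 10.4976064036)/(8 − 1) = 10.5852655941
Shift from A(h/2): +0.0109573988.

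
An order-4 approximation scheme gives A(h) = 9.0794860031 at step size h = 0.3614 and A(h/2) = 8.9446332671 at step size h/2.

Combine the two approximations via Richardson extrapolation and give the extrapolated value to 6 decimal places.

Error is O(h^4); halving h shrinks it by 2^4 = 16.
2^4·A(h/2) = 143.1141322736; minus A(h) gives 134.0346462705.
Denominator 16 − 1 = 15.
R = 134.0346462705/15 = 8.9356430847
Correction |R − A(h/2)| = 8.990e-03; gap |A(h/2) − A(h)| = 1.349e-01.

8.935643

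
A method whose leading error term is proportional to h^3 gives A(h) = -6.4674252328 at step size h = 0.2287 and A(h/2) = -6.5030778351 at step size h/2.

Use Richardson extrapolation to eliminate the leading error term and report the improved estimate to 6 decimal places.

r = 3: numerator weight 8, denominator 7.
Difference of the inputs: -6.5030778351 − (-6.4674252328) = -0.0356526023
Correction (A(h/2) − A(h))/(8 − 1) = (-0.0356526023)/7 = -0.0050932289
R = A(h/2) + (A(h/2) − A(h))/7 = -6.5030778351 − 0.0050932289 = -6.5081710640
Shift from A(h/2): −0.0050932289.

-6.508171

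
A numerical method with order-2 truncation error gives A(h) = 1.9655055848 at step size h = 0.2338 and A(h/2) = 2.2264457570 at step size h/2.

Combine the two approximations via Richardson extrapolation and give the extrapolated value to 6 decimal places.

Order 2 gives 2^r = 4 and 2^r − 1 = 3.
A(h/2) − A(h) = 2.2264457570 − 1.9655055848 = 0.2609401722
Correction (A(h/2) − A(h))/(4 − 1) = 0.2609401722/3 = 0.0869800574
R = A(h/2) + (A(h/2) − A(h))/3 = 2.2264457570 + 0.0869800574 = 2.3134258144
Shift from A(h/2): +0.0869800574.

2.313426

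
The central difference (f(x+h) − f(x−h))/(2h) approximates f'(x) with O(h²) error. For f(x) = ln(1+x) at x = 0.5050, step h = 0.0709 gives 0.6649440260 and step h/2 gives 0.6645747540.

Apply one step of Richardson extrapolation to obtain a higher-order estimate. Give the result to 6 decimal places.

Leading term ∝ h^2; use weight 4 = 2^2.
Difference of the inputs: 0.6645747540 − 0.6649440260 = -0.0003692720
Correction (A(h/2) − A(h))/(4 − 1) = (-0.0003692720)/3 = -0.0001230907
R = A(h/2) + (A(h/2) − A(h))/3 = 0.6645747540 − 0.0001230907 = 0.6644516633
Gap between inputs: 3.693e-04; correction applied: −0.0001230907.

0.664452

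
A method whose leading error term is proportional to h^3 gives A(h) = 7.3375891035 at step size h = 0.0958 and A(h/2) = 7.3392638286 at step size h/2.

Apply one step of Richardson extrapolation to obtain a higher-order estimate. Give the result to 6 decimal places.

Leading term ∝ h^3; use weight 8 = 2^3.
Numerator 8*A(h/2) − A(h) = 8*7.3392638286 − 7.3375891035 = 51.3765215253
Divide by 2^3 − 1 = 7.
Extrapolated: 51.3765215253 / 7 = 7.3395030750

7.339503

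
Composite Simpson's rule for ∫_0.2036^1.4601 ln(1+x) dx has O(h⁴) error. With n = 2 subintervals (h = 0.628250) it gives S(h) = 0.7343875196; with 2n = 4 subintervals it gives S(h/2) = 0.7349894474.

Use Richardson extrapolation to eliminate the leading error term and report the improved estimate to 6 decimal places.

Method order is 4; weight 2^4 = 16.
Difference of the inputs: 0.7349894474 − 0.7343875196 = 0.0006019278
Divide by 2^4 − 1 = 15: 0.0006019278/15 = 0.0000401285
R = A(h/2) + (A(h/2) − A(h))/15 = 0.7349894474 + 0.0000401285 = 0.7350295759
Correction |R − A(h/2)| = 4.013e-05; gap |A(h/2) − A(h)| = 6.019e-04.

0.735030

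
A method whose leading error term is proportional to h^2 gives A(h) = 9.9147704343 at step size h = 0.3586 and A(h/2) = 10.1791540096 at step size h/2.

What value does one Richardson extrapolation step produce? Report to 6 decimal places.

Order 2 gives 2^r = 4 and 2^r − 1 = 3.
4*10.1791540096 = 40.7166160384; 40.7166160384 − 9.9147704343 = 30.8018456041
Denominator 4 − 1 = 3.
(4*10.1791540096 − 9.9147704343)/(4 − 1) = 10.2672818680
Correction |R − A(h/2)| = 8.813e-02; gap |A(h/2) − A(h)| = 2.644e-01.

10.267282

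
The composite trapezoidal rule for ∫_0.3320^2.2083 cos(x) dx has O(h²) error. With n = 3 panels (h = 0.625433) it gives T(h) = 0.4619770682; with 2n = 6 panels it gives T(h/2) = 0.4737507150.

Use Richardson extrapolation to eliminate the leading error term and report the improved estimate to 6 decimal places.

r = 2, so 2^r = 4.
Weighted: 1.8950028600 − 0.4619770682 = 1.4330257918
Denominator 4 − 1 = 3.
1.4330257918 ÷ 3 = 0.4776752639
Correction |R − A(h/2)| = 3.925e-03; gap |A(h/2) − A(h)| = 1.177e-02.

0.477675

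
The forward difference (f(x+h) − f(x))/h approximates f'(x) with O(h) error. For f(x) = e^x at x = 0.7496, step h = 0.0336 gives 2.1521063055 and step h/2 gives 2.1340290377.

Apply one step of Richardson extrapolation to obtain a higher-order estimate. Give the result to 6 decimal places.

With r = 1 the leading error scales as h^1, so the weight is 2^1 = 2.
Top: 2(2.1340290377) − (2.1521063055) = 2.1159517699
Denominator 2 − 1 = 1.
So the Richardson estimate is 2.1159517699.

2.115952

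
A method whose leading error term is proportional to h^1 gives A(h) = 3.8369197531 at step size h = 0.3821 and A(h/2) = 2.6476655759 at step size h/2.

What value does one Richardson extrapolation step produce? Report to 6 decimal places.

1.458411

Method order is 1; weight 2^1 = 2.
Difference of the inputs: 2.6476655759 − 3.8369197531 = -1.1892541772
Correction (A(h/2) − A(h))/(2 − 1) = (-1.1892541772)/1 = -1.1892541772
R = 2.6476655759 − 1.1892541772 = 1.4584113987
Gap between inputs: 1.189e+00; correction applied: −1.1892541772.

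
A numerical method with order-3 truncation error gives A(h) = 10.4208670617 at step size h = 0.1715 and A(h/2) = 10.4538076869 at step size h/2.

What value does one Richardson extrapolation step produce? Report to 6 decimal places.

The method has order 3: 2^3 = 8.
2^3*A(h/2) = 83.6304614952; minus A(h) gives 73.2095944335.
Divide by 2^3 − 1 = 7.
Extrapolated: 73.2095944335 / 7 = 10.4585134905

10.458513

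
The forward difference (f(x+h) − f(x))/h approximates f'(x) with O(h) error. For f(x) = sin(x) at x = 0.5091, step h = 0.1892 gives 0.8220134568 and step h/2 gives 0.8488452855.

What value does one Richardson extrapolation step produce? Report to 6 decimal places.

Order 1 gives 2^r = 2 and 2^r − 1 = 1.
2·0.8488452855 = 1.6976905710; subtract 0.8220134568 → 0.8756771142
Extrapolated: 0.8756771142 / 1 = 0.8756771142
Shift from A(h/2): +0.0268318287.

0.875677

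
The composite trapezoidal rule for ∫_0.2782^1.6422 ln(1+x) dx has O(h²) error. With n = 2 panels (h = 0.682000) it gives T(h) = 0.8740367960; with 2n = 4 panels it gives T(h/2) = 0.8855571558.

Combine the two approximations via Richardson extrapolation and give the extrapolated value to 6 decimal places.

0.889397

The method has order 2: 2^2 = 4.
Weighted: 3.5422286232 − 0.8740367960 = 2.6681918272
Denominator 4 − 1 = 3.
Result: 0.8893972757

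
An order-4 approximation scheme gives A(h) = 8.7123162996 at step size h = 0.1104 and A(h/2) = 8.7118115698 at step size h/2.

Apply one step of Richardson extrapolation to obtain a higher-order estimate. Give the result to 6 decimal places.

8.711778

Error is O(h^4); halving h shrinks it by 2^4 = 16.
16*8.7118115698 − 8.7123162996 = 130.6766688172
Denominator 16 − 1 = 15.
R = 130.6766688172/15 = 8.7117779211
Correction |R − A(h/2)| = 3.365e-05; gap |A(h/2) − A(h)| = 5.047e-04.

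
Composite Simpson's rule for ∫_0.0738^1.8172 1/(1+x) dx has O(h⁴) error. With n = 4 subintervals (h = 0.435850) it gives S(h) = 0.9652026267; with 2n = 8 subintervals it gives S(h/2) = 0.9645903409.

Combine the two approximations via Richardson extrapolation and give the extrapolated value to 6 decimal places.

Error is O(h^4); halving h shrinks it by 2^4 = 16.
Weighted: 15.4334454544 − 0.9652026267 = 14.4682428277
Divide by 2^4 − 1 = 15.
R = 14.4682428277/15 = 0.9645495218
Gap between inputs: 6.123e-04; correction applied: −0.0000408191.

0.964550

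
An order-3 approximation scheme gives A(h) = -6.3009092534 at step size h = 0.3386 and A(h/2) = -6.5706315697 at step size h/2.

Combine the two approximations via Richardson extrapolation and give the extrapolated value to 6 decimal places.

-6.609163

Leading term ∝ h^3; use weight 8 = 2^3.
8 × (-6.5706315697) − (-6.3009092534) = -46.2641433042
(8 × (-6.5706315697) − (-6.3009092534))/(8 − 1) = -6.6091633292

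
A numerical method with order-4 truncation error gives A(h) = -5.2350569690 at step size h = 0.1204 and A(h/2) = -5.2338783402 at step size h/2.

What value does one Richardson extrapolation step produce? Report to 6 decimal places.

Method order is 4; weight 2^4 = 16.
16*(-5.2338783402) − (-5.2350569690) = -78.5069964742
Divide by 2^4 − 1 = 15.
So the Richardson estimate is -5.2337997649.
Correction |R − A(h/2)| = 7.858e-05; gap |A(h/2) − A(h)| = 1.179e-03.

-5.233800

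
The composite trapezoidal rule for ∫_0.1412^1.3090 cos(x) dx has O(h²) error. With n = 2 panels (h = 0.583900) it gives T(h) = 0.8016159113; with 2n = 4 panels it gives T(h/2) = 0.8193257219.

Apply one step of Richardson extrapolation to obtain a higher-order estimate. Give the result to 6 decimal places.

r = 2: numerator weight 4, denominator 3.
Difference of the inputs: 0.8193257219 − 0.8016159113 = 0.0177098106
Correction (A(h/2) − A(h))/(4 − 1) = 0.0177098106/3 = 0.0059032702
R = 0.8193257219 + 0.0059032702 = 0.8252289921
Shift from A(h/2): +0.0059032702.

0.825229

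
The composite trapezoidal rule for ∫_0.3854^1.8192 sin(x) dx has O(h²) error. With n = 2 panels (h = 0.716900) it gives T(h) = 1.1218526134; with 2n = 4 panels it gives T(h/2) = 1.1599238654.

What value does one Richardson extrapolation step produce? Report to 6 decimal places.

1.172614

The method has order 2: 2^2 = 4.
Numerator 4·A(h/2) − A(h) = 4·1.1599238654 − 1.1218526134 = 3.5178428482
Divide by 2^2 − 1 = 3.
So the Richardson estimate is 1.1726142827.
Shift from A(h/2): +0.0126904173.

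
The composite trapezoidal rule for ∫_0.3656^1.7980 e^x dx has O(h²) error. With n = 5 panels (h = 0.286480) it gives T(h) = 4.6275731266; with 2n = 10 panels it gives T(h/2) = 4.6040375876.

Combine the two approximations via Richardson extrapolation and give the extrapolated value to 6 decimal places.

With r = 2 the leading error scales as h^2, so the weight is 2^2 = 4.
Difference of the inputs: 4.6040375876 − 4.6275731266 = -0.0235355390
Correction (A(h/2) − A(h))/(4 − 1) = (-0.0235355390)/3 = -0.0078451797
R = 4.6040375876 − 0.0078451797 = 4.5961924079

4.596192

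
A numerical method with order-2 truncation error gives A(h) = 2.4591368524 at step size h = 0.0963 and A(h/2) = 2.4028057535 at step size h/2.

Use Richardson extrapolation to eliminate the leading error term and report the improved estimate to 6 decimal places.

Order 2 gives 2^r = 4 and 2^r − 1 = 3.
4×2.4028057535 = 9.6112230140; 9.6112230140 − 2.4591368524 = 7.1520861616
(4×2.4028057535 − 2.4591368524)/(4 − 1) = 2.3840287205
Shift from A(h/2): −0.0187770330.

2.384029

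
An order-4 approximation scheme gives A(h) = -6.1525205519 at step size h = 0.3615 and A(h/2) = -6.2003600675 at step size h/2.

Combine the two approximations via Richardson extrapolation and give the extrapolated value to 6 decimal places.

-6.203549

The method has order 4: 2^4 = 16.
16*(-6.2003600675) = -99.2057610800; subtract (-6.1525205519) → -93.0532405281
(16*(-6.2003600675) − (-6.1525205519))/(16 − 1) = -6.2035493685
Shift from A(h/2): −0.0031893010.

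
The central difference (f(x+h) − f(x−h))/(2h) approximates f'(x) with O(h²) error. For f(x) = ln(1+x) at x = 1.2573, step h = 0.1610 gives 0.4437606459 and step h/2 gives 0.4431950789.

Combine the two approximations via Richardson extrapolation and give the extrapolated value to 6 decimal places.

Method order is 2; weight 2^2 = 4.
Top: 4(0.4431950789) − (0.4437606459) = 1.3290196697
Divide by 2^2 − 1 = 3.
1.3290196697 ÷ 3 = 0.4430065566
Correction |R − A(h/2)| = 1.885e-04; gap |A(h/2) − A(h)| = 5.656e-04.

0.443007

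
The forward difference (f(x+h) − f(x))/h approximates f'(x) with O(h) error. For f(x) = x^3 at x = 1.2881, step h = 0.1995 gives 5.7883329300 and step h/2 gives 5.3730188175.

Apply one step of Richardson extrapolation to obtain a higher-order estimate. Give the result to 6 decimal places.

4.957705

Leading term ∝ h^1; use weight 2 = 2^1.
Numerator 2 × A(h/2) − A(h) = 2 × 5.3730188175 − 5.7883329300 = 4.9577047050
Extrapolated: 4.9577047050 / 1 = 4.9577047050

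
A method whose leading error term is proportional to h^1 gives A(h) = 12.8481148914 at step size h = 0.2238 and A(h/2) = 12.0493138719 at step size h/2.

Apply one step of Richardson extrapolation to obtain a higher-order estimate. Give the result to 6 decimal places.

Error is O(h^1); halving h shrinks it by 2^1 = 2.
2^1×A(h/2) = 24.0986277438; minus A(h) gives 11.2505128524.
Denominator 2 − 1 = 1.
(2×12.0493138719 − 12.8481148914)/(2 − 1) = 11.2505128524
Gap between inputs: 7.988e-01; correction applied: −0.7988010195.

11.250513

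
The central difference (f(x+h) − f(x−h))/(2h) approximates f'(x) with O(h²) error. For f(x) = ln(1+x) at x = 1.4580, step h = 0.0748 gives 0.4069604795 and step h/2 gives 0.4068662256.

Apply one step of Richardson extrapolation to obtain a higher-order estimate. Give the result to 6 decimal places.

Order 2 gives 2^r = 4 and 2^r − 1 = 3.
2^2*A(h/2) = 1.6274649024; minus A(h) gives 1.2205044229.
Denominator 4 − 1 = 3.
1.2205044229 ÷ 3 = 0.4068348076

0.406835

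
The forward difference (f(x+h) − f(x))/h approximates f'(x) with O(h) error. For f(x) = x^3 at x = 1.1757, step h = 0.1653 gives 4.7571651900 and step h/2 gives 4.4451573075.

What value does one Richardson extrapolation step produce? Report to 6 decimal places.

r = 1, so 2^r = 2.
Weighted: 8.8903146150 − 4.7571651900 = 4.1331494250
Divide by 2^1 − 1 = 1.
R = 4.1331494250/1 = 4.1331494250

4.133149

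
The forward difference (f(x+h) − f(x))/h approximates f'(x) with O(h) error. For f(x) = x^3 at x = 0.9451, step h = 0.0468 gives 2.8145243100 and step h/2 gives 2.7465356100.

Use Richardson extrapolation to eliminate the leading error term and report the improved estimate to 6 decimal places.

2.678547

r = 1: numerator weight 2, denominator 1.
Difference of the inputs: 2.7465356100 − 2.8145243100 = -0.0679887000
Divide by 2^1 − 1 = 1: (-0.0679887000)/1 = -0.0679887000
R = 2.7465356100 − 0.0679887000 = 2.6785469100
Gap between inputs: 6.799e-02; correction applied: −0.0679887000.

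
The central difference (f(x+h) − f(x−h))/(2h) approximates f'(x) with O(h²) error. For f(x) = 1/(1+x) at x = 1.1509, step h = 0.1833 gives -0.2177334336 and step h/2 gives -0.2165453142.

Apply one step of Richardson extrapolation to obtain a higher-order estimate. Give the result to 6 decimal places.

-0.216149

The method has order 2: 2^2 = 4.
2^2*A(h/2) = -0.8661812568; minus A(h) gives -0.6484478232.
(-0.6484478232) ÷ 3 = -0.2161492744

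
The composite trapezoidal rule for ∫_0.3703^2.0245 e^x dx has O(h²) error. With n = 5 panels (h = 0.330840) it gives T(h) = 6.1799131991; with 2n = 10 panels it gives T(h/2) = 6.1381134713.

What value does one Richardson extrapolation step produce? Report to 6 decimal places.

Order 2 gives 2^r = 4 and 2^r − 1 = 3.
Top: 4(6.1381134713) − (6.1799131991) = 18.3725406861
18.3725406861 ÷ 3 = 6.1241802287
Gap between inputs: 4.180e-02; correction applied: −0.0139332426.

6.124180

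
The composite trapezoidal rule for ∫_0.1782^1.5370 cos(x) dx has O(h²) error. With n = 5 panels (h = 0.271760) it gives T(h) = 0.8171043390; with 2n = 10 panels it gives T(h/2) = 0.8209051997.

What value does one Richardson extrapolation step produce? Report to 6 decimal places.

0.822172

Order 2 gives 2^r = 4 and 2^r − 1 = 3.
Numerator 4*A(h/2) − A(h) = 4*0.8209051997 − 0.8171043390 = 2.4665164598
2.4665164598 ÷ 3 = 0.8221721533
Gap between inputs: 3.801e-03; correction applied: +0.0012669536.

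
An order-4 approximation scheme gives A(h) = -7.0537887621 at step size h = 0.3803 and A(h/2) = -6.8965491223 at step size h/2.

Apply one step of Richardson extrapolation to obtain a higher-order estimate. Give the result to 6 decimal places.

-6.886066

Order 4 gives 2^r = 16 and 2^r − 1 = 15.
A(h/2) − A(h) = -6.8965491223 − (-7.0537887621) = 0.1572396398
Divide by 2^4 − 1 = 15: 0.1572396398/15 = 0.0104826427
R = -6.8965491223 + 0.0104826427 = -6.8860664796
Shift from A(h/2): +0.0104826427.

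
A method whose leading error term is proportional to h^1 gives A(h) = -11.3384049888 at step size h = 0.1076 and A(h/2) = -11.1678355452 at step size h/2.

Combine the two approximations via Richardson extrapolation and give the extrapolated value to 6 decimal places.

Error is O(h^1); halving h shrinks it by 2^1 = 2.
2×(-11.1678355452) = -22.3356710904; subtract (-11.3384049888) → -10.9972661016
Denominator 2 − 1 = 1.
(2×(-11.1678355452) − (-11.3384049888))/(2 − 1) = -10.9972661016

-10.997266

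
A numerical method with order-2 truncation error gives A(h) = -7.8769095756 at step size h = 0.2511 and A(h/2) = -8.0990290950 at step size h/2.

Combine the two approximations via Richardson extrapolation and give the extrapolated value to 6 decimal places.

-8.173069

The method has order 2: 2^2 = 4.
4*(-8.0990290950) = -32.3961163800; subtract (-7.8769095756) → -24.5192068044
Divide by 2^2 − 1 = 3.
Extrapolated: (-24.5192068044) / 3 = -8.1730689348
Gap between inputs: 2.221e-01; correction applied: −0.0740398398.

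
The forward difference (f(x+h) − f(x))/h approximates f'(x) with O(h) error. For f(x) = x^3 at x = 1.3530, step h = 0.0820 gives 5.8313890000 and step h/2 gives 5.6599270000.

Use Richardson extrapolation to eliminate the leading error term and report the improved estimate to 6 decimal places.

Order 1 gives 2^r = 2 and 2^r − 1 = 1.
Difference of the inputs: 5.6599270000 − 5.8313890000 = -0.1714620000
Divide by 2^1 − 1 = 1: (-0.1714620000)/1 = -0.1714620000
R = 5.6599270000 − 0.1714620000 = 5.4884650000
Gap between inputs: 1.715e-01; correction applied: −0.1714620000.

5.488465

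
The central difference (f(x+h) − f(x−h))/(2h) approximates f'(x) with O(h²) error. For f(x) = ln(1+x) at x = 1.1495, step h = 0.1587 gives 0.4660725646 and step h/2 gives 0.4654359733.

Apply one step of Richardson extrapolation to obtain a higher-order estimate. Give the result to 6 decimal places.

Error is O(h^2); halving h shrinks it by 2^2 = 4.
Weighted: 1.8617438932 − 0.4660725646 = 1.3956713286
Divide by 2^2 − 1 = 3.
1.3956713286 ÷ 3 = 0.4652237762
Shift from A(h/2): −0.0002121971.

0.465224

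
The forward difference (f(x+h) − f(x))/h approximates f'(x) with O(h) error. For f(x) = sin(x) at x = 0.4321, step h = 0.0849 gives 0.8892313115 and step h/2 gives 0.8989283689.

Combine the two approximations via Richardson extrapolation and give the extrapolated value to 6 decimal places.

0.908625

Method order is 1; weight 2^1 = 2.
2^1 × A(h/2) = 1.7978567378; minus A(h) gives 0.9086254263.
Denominator 2 − 1 = 1.
0.9086254263 ÷ 1 = 0.9086254263
Shift from A(h/2): +0.0096970574.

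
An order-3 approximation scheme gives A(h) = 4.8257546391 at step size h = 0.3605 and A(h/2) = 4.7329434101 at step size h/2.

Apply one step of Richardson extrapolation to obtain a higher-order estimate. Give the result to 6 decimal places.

The method has order 3: 2^3 = 8.
8 × 4.7329434101 = 37.8635472808; 37.8635472808 − 4.8257546391 = 33.0377926417
Divide by 2^3 − 1 = 7.
33.0377926417 ÷ 7 = 4.7196846631
Correction |R − A(h/2)| = 1.326e-02; gap |A(h/2) − A(h)| = 9.281e-02.

4.719685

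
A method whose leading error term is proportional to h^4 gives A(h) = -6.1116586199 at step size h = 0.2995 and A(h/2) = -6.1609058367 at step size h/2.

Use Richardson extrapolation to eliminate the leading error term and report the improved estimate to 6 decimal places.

-6.164189

Leading term ∝ h^4; use weight 16 = 2^4.
Numerator 16×A(h/2) − A(h) = 16×(-6.1609058367) − (-6.1116586199) = -92.4628347673
Denominator 16 − 1 = 15.
(-92.4628347673) ÷ 15 = -6.1641889845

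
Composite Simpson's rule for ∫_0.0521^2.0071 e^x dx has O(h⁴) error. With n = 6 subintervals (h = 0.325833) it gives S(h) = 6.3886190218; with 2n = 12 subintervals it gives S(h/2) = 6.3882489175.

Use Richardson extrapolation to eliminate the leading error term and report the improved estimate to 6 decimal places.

r = 4, so 2^r = 16.
16*6.3882489175 = 102.2119826800; subtract 6.3886190218 → 95.8233636582
Denominator 16 − 1 = 15.
(16*6.3882489175 − 6.3886190218)/(16 − 1) = 6.3882242439

6.388224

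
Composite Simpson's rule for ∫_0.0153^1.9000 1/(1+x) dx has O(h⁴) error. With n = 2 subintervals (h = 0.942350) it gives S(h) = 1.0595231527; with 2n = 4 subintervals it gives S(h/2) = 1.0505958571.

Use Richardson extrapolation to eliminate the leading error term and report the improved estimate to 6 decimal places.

1.050001

The method has order 4: 2^4 = 16.
16 × 1.0505958571 = 16.8095337136; 16.8095337136 − 1.0595231527 = 15.7500105609
(16 × 1.0505958571 − 1.0595231527)/(16 − 1) = 1.0500007041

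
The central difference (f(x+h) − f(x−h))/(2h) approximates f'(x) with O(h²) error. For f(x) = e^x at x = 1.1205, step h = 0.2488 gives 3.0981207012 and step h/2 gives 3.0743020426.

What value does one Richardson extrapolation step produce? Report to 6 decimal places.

3.066362

Order 2 gives 2^r = 4 and 2^r − 1 = 3.
A(h/2) − A(h) = 3.0743020426 − 3.0981207012 = -0.0238186586
Divide by 2^2 − 1 = 3: (-0.0238186586)/3 = -0.0079395529
R = A(h/2) + (A(h/2) − A(h))/3 = 3.0743020426 − 0.0079395529 = 3.0663624897
Shift from A(h/2): −0.0079395529.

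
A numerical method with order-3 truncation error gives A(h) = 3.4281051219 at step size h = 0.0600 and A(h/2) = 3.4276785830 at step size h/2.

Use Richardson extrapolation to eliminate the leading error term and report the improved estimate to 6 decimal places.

Error is O(h^3); halving h shrinks it by 2^3 = 8.
8*3.4276785830 = 27.4214286640; subtract 3.4281051219 → 23.9933235421
Denominator 8 − 1 = 7.
23.9933235421 ÷ 7 = 3.4276176489
Correction |R − A(h/2)| = 6.093e-05; gap |A(h/2) − A(h)| = 4.265e-04.

3.427618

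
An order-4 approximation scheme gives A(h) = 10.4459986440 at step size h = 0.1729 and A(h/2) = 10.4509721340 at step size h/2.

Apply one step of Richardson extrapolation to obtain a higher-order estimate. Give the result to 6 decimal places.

With r = 4 the leading error scales as h^4, so the weight is 2^4 = 16.
Top: 16(10.4509721340) − (10.4459986440) = 156.7695555000
Extrapolated: 156.7695555000 / 15 = 10.4513037000
Correction |R − A(h/2)| = 3.316e-04; gap |A(h/2) − A(h)| = 4.973e-03.

10.451304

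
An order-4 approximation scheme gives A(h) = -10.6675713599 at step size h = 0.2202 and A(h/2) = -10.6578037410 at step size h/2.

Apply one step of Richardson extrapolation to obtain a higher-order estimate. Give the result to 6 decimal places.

With r = 4 the leading error scales as h^4, so the weight is 2^4 = 16.
Numerator 16·A(h/2) − A(h) = 16·(-10.6578037410) − (-10.6675713599) = -159.8572884961
Denominator 16 − 1 = 15.
So the Richardson estimate is -10.6571525664.

-10.657153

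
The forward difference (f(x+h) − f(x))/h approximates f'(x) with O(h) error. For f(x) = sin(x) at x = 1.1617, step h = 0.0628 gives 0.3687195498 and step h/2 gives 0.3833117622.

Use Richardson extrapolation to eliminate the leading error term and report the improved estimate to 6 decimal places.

0.397904

The method has order 1: 2^1 = 2.
Difference of the inputs: 0.3833117622 − 0.3687195498 = 0.0145922124
Divide by 2^1 − 1 = 1: 0.0145922124/1 = 0.0145922124
R = A(h/2) + (A(h/2) − A(h))/1 = 0.3833117622 + 0.0145922124 = 0.3979039746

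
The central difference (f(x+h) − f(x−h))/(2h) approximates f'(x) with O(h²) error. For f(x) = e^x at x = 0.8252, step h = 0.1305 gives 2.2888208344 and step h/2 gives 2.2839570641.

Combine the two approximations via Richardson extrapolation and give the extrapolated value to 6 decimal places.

Leading term ∝ h^2; use weight 4 = 2^2.
Top: 4(2.2839570641) − (2.2888208344) = 6.8470074220
(4·2.2839570641 − 2.2888208344)/(4 − 1) = 2.2823358073

2.282336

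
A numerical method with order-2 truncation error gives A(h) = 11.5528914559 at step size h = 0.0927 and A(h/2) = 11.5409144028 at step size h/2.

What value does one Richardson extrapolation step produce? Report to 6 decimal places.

Order 2 gives 2^r = 4 and 2^r − 1 = 3.
4 × 11.5409144028 = 46.1636576112; subtract 11.5528914559 → 34.6107661553
(4 × 11.5409144028 − 11.5528914559)/(4 − 1) = 11.5369220518

11.536922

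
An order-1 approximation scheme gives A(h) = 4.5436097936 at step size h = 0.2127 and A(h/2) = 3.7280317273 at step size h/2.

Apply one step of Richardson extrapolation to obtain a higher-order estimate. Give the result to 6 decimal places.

Method order is 1; weight 2^1 = 2.
A(h/2) − A(h) = 3.7280317273 − 4.5436097936 = -0.8155780663
Divide by 2^1 − 1 = 1: (-0.8155780663)/1 = -0.8155780663
R = A(h/2) + (A(h/2) − A(h))/1 = 3.7280317273 − 0.8155780663 = 2.9124536610
Correction |R − A(h/2)| = 8.156e-01; gap |A(h/2) − A(h)| = 8.156e-01.

2.912454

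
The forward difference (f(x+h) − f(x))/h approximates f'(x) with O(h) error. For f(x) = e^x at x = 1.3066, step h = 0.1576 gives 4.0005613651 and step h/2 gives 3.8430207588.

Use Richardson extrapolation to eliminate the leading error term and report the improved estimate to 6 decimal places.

3.685480

Method order is 1; weight 2^1 = 2.
2 × 3.8430207588 − 4.0005613651 = 3.6854801525
Divide by 2^1 − 1 = 1.
Extrapolated: 3.6854801525 / 1 = 3.6854801525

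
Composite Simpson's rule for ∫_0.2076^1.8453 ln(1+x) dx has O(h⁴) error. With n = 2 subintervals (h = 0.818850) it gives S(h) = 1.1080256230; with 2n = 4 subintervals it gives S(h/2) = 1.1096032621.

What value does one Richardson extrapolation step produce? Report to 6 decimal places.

r = 4, so 2^r = 16.
Top: 16(1.1096032621) − (1.1080256230) = 16.6456265706
R = 16.6456265706/15 = 1.1097084380

1.109708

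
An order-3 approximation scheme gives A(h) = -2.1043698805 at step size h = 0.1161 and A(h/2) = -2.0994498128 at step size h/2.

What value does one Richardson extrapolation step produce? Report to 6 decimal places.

Error is O(h^3); halving h shrinks it by 2^3 = 8.
8·(-2.0994498128) = -16.7955985024; (-16.7955985024) − (-2.1043698805) = -14.6912286219
Denominator 8 − 1 = 7.
(8·(-2.0994498128) − (-2.1043698805))/(8 − 1) = -2.0987469460
Correction |R − A(h/2)| = 7.029e-04; gap |A(h/2) − A(h)| = 4.920e-03.

-2.098747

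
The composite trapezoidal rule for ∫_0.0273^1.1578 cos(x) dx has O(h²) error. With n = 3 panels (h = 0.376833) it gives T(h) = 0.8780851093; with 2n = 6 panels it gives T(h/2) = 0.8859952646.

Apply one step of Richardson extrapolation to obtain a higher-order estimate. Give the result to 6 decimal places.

With r = 2 the leading error scales as h^2, so the weight is 2^2 = 4.
Weighted: 3.5439810584 − 0.8780851093 = 2.6658959491
2.6658959491 ÷ 3 = 0.8886319830
Gap between inputs: 7.910e-03; correction applied: +0.0026367184.

0.888632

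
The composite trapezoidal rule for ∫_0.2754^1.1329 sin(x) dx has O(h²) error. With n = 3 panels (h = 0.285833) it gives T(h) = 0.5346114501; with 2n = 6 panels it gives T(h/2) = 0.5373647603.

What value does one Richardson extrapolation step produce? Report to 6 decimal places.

0.538283

r = 2, so 2^r = 4.
2^2×A(h/2) = 2.1494590412; minus A(h) gives 1.6148475911.
(4×0.5373647603 − 0.5346114501)/(4 − 1) = 0.5382825304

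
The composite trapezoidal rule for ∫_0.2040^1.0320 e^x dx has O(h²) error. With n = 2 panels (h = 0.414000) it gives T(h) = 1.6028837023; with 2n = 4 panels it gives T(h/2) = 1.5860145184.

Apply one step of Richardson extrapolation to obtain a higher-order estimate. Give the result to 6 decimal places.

The method has order 2: 2^2 = 4.
Top: 4(1.5860145184) − (1.6028837023) = 4.7411743713
Divide by 2^2 − 1 = 3.
(4×1.5860145184 − 1.6028837023)/(4 − 1) = 1.5803914571
Gap between inputs: 1.687e-02; correction applied: −0.0056230613.

1.580391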